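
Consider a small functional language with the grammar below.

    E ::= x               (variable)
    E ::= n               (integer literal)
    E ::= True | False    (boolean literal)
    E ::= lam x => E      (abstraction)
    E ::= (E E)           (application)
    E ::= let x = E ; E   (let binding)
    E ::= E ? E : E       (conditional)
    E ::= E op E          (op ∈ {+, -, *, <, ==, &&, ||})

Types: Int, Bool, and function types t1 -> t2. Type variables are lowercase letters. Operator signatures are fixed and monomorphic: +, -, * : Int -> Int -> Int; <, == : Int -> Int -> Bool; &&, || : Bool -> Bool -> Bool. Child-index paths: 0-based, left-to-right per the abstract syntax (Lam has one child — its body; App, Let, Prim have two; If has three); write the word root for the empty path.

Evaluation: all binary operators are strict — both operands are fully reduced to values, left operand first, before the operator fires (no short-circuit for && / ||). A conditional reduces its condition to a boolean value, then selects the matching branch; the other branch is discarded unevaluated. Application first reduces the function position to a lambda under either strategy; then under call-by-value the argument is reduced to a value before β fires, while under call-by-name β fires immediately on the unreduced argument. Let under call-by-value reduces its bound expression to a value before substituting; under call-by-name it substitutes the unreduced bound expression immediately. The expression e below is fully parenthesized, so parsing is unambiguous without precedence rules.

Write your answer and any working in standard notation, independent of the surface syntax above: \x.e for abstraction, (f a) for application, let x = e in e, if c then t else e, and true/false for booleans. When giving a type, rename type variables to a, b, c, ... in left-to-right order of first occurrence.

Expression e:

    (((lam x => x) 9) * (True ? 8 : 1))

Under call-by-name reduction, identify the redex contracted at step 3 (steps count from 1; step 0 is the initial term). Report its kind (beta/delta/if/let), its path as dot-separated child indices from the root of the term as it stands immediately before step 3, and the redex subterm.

Derivation:
step 0: (((\x.x) 9) * (if true then 8 else 1))
step 1: [beta@0] (9 * (if true then 8 else 1))
step 2: [if@1] (9 * 8)
step 3: [delta@root] 72

Answer: delta at root : (9 * 8)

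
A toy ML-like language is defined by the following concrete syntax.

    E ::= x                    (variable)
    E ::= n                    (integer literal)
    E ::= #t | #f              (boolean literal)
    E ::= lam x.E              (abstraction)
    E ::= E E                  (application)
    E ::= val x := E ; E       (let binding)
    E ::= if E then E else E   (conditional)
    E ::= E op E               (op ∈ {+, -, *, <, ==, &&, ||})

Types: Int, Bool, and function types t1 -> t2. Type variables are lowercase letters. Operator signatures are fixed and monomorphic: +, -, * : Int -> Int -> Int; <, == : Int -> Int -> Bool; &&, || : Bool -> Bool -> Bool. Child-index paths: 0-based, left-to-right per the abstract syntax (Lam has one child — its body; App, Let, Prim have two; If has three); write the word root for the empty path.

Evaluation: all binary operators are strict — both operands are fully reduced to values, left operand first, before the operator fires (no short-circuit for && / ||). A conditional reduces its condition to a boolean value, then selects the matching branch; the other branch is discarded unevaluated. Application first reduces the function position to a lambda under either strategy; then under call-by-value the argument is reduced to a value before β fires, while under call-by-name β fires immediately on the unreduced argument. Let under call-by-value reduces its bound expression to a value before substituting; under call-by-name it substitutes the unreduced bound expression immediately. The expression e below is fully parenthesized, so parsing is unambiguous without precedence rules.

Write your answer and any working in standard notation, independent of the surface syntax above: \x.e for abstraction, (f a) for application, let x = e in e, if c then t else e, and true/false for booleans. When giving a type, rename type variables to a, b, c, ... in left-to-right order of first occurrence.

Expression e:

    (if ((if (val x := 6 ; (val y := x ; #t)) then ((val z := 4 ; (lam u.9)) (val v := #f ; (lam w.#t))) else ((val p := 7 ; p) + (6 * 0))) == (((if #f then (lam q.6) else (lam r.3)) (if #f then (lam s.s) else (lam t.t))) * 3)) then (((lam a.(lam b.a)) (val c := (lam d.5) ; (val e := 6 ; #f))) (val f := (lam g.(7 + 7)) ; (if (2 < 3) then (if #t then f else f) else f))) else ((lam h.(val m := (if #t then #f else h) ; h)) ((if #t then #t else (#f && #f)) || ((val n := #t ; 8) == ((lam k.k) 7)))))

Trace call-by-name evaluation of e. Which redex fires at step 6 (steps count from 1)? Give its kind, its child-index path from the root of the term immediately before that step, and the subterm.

Working:
step 0: (if ((if (let x = 6 in (let y = x in true)) then ((let z = 4 in (\u.9)) (let v = false in (\w.true))) else ((let p = 7 in p) + (6 * 0))) == (((if false then (\q.6) else (\r.3)) (if false then (\s.s) else (\t.t))) * 3)) then (((\a.(\b.a)) (let c = (\d.5) in (let e = 6 in false))) (let f = (\g.(7 + 7)) in (if (2 < 3) then (if true then f else f) else f))) else ((\h.(let m = (if true then false else h) in h)) ((if true then true else (false && false)) || ((let n = true in 8) == ((\k.k) 7)))))
step 1: [let@0.0.0] (if ((if (let y = 6 in true) then ((let z = 4 in (\u.9)) (let v = false in (\w.true))) else ((let p = 7 in p) + (6 * 0))) == (((if false then (\q.6) else (\r.3)) (if false then (\s.s) else (\t.t))) * 3)) then (((\a.(\b.a)) (let c = (\d.5) in (let e = 6 in false))) (let f = (\g.(7 + 7)) in (if (2 < 3) then (if true then f else f) else f))) else ((\h.(let m = (if true then false else h) in h)) ((if true then true else (false && false)) || ((let n = true in 8) == ((\k.k) 7)))))
step 2: [let@0.0.0] (if ((if true then ((let z = 4 in (\u.9)) (let v = false in (\w.true))) else ((let p = 7 in p) + (6 * 0))) == (((if false then (\q.6) else (\r.3)) (if false then (\s.s) else (\t.t))) * 3)) then (((\a.(\b.a)) (let c = (\d.5) in (let e = 6 in false))) (let f = (\g.(7 + 7)) in (if (2 < 3) then (if true then f else f) else f))) else ((\h.(let m = (if true then false else h) in h)) ((if true then true else (false && false)) || ((let n = true in 8) == ((\k.k) 7)))))
step 3: [if@0.0] (if (((let z = 4 in (\u.9)) (let v = false in (\w.true))) == (((if false then (\q.6) else (\r.3)) (if false then (\s.s) else (\t.t))) * 3)) then (((\a.(\b.a)) (let c = (\d.5) in (let e = 6 in false))) (let f = (\g.(7 + 7)) in (if (2 < 3) then (if true then f else f) else f))) else ((\h.(let m = (if true then false else h) in h)) ((if true then true else (false && false)) || ((let n = true in 8) == ((\k.k) 7)))))
step 4: [let@0.0.0] (if (((\u.9) (let v = false in (\w.true))) == (((if false then (\q.6) else (\r.3)) (if false then (\s.s) else (\t.t))) * 3)) then (((\a.(\b.a)) (let c = (\d.5) in (let e = 6 in false))) (let f = (\g.(7 + 7)) in (if (2 < 3) then (if true then f else f) else f))) else ((\h.(let m = (if true then false else h) in h)) ((if true then true else (false && false)) || ((let n = true in 8) == ((\k.k) 7)))))
step 5: [beta@0.0] (if (9 == (((if false then (\q.6) else (\r.3)) (if false then (\s.s) else (\t.t))) * 3)) then (((\a.(\b.a)) (let c = (\d.5) in (let e = 6 in false))) (let f = (\g.(7 + 7)) in (if (2 < 3) then (if true then f else f) else f))) else ((\h.(let m = (if true then false else h) in h)) ((if true then true else (false && false)) || ((let n = true in 8) == ((\k.k) 7)))))
step 6: [if@0.1.0.0] (if (9 == (((\r.3) (if false then (\s.s) else (\t.t))) * 3)) then (((\a.(\b.a)) (let c = (\d.5) in (let e = 6 in false))) (let f = (\g.(7 + 7)) in (if (2 < 3) then (if true then f else f) else f))) else ((\h.(let m = (if true then false else h) in h)) ((if true then true else (false && false)) || ((let n = true in 8) == ((\k.k) 7)))))

Answer: if at 0.1.0.0 : (if false then (\q.6) else (\r.3))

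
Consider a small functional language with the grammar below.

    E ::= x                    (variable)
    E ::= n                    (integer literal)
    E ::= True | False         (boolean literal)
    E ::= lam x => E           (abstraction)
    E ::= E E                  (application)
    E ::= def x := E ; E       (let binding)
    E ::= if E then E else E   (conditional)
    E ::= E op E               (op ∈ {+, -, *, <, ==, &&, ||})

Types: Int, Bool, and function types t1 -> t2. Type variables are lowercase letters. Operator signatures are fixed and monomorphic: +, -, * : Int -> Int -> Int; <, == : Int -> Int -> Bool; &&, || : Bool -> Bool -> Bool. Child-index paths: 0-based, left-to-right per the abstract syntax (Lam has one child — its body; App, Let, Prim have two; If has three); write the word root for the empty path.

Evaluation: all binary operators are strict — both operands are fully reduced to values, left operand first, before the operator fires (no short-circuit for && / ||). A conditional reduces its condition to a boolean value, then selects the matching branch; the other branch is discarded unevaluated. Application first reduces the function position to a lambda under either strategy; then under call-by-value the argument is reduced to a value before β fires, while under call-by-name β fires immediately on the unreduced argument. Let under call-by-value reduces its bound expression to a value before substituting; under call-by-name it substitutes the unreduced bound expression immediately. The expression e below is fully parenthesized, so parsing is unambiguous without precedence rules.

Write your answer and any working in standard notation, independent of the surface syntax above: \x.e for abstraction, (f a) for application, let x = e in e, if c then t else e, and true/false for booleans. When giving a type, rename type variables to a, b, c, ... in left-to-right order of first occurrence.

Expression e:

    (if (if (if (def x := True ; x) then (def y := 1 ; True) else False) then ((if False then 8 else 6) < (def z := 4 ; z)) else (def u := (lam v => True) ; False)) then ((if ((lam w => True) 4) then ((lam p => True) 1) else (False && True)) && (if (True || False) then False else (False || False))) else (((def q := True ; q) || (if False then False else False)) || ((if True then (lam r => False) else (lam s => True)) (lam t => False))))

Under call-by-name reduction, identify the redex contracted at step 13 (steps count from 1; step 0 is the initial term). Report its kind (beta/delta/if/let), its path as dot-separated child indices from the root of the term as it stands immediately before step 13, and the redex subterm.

Working:
step 0: (if (if (if (let x = true in x) then (let y = 1 in true) else false) then ((if false then 8 else 6) < (let z = 4 in z)) else (let u = (\v.true) in false)) then ((if ((\w.true) 4) then ((\p.true) 1) else (false && true)) && (if (true || false) then false else (false || false))) else (((let q = true in q) || (if false then false else false)) || ((if true then (\r.false) else (\s.true)) (\t.false))))
step 1: [let@0.0.0] (if (if (if true then (let y = 1 in true) else false) then ((if false then 8 else 6) < (let z = 4 in z)) else (let u = (\v.true) in false)) then ((if ((\w.true) 4) then ((\p.true) 1) else (false && true)) && (if (true || false) then false else (false || false))) else (((let q = true in q) || (if false then false else false)) || ((if true then (\r.false) else (\s.true)) (\t.false))))
step 2: [if@0.0] (if (if (let y = 1 in true) then ((if false then 8 else 6) < (let z = 4 in z)) else (let u = (\v.true) in false)) then ((if ((\w.true) 4) then ((\p.true) 1) else (false && true)) && (if (true || false) then false else (false || false))) else (((let q = true in q) || (if false then false else false)) || ((if true then (\r.false) else (\s.true)) (\t.false))))
step 3: [let@0.0] (if (if true then ((if false then 8 else 6) < (let z = 4 in z)) else (let u = (\v.true) in false)) then ((if ((\w.true) 4) then ((\p.true) 1) else (false && true)) && (if (true || false) then false else (false || false))) else (((let q = true in q) || (if false then false else false)) || ((if true then (\r.false) else (\s.true)) (\t.false))))
step 4: [if@0] (if ((if false then 8 else 6) < (let z = 4 in z)) then ((if ((\w.true) 4) then ((\p.true) 1) else (false && true)) && (if (true || false) then false else (false || false))) else (((let q = true in q) || (if false then false else false)) || ((if true then (\r.false) else (\s.true)) (\t.false))))
step 5: [if@0.0] (if (6 < (let z = 4 in z)) then ((if ((\w.true) 4) then ((\p.true) 1) else (false && true)) && (if (true || false) then false else (false || false))) else (((let q = true in q) || (if false then false else false)) || ((if true then (\r.false) else (\s.true)) (\t.false))))
step 6: [let@0.1] (if (6 < 4) then ((if ((\w.true) 4) then ((\p.true) 1) else (false && true)) && (if (true || false) then false else (false || false))) else (((let q = true in q) || (if false then false else false)) || ((if true then (\r.false) else (\s.true)) (\t.false))))
step 7: [delta@0] (if false then ((if ((\w.true) 4) then ((\p.true) 1) else (false && true)) && (if (true || false) then false else (false || false))) else (((let q = true in q) || (if false then false else false)) || ((if true then (\r.false) else (\s.true)) (\t.false))))
step 8: [if@root] (((let q = true in q) || (if false then false else false)) || ((if true then (\r.false) else (\s.true)) (\t.false)))
step 9: [let@0.0] ((true || (if false then false else false)) || ((if true then (\r.false) else (\s.true)) (\t.false)))
step 10: [if@0.1] ((true || false) || ((if true then (\r.false) else (\s.true)) (\t.false)))
step 11: [delta@0] (true || ((if true then (\r.false) else (\s.true)) (\t.false)))
step 12: [if@1.0] (true || ((\r.false) (\t.false)))
step 13: [beta@1] (true || false)

Answer: beta at 1 : ((\r.false) (\t.false))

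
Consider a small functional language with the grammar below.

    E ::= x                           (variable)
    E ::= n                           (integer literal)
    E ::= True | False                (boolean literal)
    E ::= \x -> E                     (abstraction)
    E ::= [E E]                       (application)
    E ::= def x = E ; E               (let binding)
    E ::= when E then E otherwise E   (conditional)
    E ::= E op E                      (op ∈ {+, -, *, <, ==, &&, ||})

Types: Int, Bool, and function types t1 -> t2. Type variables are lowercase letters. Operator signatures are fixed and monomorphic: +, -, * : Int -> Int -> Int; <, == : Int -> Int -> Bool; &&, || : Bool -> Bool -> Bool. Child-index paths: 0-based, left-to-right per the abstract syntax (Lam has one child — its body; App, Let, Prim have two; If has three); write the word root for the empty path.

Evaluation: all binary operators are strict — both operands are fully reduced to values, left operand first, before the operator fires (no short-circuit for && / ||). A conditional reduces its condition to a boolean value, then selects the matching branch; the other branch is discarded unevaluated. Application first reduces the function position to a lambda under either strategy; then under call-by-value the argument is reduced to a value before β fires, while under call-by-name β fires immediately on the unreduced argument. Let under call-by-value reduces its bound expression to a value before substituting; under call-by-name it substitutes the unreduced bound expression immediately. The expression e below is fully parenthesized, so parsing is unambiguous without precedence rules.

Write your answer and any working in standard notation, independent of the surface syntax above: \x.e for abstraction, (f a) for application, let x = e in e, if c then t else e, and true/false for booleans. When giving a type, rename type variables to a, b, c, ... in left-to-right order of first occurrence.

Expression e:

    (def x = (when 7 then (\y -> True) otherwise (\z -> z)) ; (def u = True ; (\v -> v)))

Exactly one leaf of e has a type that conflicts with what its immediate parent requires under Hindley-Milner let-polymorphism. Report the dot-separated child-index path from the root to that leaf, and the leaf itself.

Trace:
  unify Int ~ Bool
  FAIL: mismatch Int ~ Bool

Answer: 0.0 : 7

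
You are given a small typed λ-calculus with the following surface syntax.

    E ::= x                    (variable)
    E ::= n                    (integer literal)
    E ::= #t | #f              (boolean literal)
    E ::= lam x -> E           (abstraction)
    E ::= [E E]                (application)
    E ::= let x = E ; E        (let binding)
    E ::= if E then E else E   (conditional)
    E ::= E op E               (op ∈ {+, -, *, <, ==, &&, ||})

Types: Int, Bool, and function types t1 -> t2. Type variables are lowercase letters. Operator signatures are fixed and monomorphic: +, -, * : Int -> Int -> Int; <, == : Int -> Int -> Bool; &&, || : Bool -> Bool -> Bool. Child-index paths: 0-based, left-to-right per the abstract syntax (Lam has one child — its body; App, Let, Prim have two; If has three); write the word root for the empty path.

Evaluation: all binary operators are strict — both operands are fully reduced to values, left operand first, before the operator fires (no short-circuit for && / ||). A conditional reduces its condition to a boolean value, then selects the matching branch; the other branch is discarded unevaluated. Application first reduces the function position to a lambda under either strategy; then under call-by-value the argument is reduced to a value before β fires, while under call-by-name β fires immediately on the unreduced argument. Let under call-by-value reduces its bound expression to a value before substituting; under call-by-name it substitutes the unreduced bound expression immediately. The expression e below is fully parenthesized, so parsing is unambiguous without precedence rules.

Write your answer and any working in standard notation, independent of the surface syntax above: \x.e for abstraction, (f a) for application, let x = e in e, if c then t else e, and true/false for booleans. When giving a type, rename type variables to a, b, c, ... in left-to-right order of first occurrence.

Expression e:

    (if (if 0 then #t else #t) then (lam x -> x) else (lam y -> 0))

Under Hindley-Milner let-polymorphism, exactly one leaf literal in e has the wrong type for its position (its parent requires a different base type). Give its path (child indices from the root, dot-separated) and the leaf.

Derivation:
  unify Int ~ Bool
  FAIL: mismatch Int ~ Bool

Answer: 0.0 : 0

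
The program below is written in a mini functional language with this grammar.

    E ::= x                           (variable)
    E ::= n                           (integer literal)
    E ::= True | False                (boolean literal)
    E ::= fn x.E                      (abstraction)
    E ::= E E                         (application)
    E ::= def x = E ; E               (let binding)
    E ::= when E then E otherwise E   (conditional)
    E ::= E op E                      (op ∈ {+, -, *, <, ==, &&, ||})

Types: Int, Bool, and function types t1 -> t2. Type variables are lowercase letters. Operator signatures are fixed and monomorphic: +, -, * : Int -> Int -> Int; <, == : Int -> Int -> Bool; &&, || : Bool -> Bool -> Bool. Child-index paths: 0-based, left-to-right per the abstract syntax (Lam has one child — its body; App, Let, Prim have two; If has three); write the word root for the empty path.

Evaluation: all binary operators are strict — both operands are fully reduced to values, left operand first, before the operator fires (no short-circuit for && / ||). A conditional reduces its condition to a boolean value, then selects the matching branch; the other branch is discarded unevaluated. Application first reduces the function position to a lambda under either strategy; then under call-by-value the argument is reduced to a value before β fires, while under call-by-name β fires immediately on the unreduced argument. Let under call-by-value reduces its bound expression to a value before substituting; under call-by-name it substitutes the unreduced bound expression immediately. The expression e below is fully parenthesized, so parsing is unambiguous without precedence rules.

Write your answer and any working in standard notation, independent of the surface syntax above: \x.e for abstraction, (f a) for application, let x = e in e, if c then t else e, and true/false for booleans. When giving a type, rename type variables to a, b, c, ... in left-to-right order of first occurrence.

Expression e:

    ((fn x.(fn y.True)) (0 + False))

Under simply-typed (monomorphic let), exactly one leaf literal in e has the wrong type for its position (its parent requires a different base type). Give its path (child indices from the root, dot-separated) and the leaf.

Answer: 1.1 : false

Trace:
\y._ : b -> Bool
\x._ : a -> b -> Bool
  unify Int ~ Int
  unify Bool ~ Int
  FAIL: mismatch Bool ~ Int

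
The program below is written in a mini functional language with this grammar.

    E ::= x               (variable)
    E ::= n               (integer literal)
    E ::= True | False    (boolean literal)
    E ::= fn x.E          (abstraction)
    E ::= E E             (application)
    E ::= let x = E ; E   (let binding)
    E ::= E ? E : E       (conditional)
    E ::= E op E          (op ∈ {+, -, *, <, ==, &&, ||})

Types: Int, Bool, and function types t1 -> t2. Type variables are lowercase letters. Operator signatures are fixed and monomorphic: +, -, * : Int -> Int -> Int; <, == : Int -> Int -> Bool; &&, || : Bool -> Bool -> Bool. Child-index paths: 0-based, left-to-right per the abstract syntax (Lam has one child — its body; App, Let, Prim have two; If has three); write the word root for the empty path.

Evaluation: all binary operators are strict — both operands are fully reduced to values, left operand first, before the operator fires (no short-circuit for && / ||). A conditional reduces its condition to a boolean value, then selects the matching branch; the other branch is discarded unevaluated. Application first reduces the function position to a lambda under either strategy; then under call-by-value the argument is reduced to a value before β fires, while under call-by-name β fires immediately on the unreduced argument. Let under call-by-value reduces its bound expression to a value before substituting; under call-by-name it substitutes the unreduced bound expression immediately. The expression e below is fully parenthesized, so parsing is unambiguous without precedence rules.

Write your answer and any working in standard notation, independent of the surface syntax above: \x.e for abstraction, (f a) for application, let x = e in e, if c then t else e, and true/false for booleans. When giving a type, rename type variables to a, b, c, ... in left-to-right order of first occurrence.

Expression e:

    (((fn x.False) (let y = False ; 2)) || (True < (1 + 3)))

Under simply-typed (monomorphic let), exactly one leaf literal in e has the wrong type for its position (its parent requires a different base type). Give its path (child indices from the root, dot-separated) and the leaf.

Answer: 1.0 : true

Working:
\x._ : a -> Bool
let y : Bool
  unify a -> Bool ~ Int -> b
  unify a ~ Int
  unify Bool ~ b
_ _ : Bool
  unify Bool ~ Bool
  unify Bool ~ Int
  FAIL: mismatch Bool ~ Int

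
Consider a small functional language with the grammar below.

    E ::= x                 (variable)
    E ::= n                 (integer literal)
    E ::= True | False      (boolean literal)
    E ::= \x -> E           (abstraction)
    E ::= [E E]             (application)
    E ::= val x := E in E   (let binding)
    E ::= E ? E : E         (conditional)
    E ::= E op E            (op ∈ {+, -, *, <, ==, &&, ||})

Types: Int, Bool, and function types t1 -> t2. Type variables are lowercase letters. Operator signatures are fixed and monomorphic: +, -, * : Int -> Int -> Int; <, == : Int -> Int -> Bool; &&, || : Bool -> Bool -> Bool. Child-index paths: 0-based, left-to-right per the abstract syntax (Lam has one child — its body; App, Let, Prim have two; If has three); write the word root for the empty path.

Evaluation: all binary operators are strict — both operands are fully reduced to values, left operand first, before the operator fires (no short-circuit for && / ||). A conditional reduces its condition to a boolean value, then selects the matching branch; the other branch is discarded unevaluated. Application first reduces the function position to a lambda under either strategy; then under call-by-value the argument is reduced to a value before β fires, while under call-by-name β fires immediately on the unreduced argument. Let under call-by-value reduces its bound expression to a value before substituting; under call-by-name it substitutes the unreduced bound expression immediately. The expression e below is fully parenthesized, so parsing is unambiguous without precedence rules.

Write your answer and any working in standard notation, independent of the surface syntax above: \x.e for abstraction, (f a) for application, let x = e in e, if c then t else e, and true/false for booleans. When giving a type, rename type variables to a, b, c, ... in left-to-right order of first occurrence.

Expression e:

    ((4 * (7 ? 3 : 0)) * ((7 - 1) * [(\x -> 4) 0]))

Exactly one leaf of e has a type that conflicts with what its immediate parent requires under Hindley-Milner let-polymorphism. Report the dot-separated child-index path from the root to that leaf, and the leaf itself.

Trace:
  unify Int ~ Int
  unify Int ~ Bool
  FAIL: mismatch Int ~ Bool

Answer: 0.1.0 : 7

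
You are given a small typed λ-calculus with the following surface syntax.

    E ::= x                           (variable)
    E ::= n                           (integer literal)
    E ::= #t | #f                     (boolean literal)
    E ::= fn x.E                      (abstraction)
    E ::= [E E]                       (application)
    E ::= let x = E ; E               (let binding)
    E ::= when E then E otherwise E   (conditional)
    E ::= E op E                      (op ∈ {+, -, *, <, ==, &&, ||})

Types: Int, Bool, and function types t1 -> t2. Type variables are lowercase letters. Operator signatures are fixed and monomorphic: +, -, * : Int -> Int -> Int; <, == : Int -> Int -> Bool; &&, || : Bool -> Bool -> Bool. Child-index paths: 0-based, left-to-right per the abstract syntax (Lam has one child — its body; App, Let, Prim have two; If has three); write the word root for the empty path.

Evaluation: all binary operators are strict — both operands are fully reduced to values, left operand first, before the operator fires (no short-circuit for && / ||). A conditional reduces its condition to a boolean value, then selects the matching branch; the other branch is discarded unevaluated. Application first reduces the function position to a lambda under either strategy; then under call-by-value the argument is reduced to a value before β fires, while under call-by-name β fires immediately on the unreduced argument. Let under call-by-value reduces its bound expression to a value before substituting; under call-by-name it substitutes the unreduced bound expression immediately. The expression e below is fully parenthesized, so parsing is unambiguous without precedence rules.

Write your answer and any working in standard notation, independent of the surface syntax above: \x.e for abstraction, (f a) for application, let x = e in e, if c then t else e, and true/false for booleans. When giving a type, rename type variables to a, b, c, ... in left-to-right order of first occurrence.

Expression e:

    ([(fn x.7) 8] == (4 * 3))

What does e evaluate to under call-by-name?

Answer: false

Working:
step 0: (((\x.7) 8) == (4 * 3))
step 1: [beta@0] (7 == (4 * 3))
step 2: [delta@1] (7 == 12)
step 3: [delta@root] false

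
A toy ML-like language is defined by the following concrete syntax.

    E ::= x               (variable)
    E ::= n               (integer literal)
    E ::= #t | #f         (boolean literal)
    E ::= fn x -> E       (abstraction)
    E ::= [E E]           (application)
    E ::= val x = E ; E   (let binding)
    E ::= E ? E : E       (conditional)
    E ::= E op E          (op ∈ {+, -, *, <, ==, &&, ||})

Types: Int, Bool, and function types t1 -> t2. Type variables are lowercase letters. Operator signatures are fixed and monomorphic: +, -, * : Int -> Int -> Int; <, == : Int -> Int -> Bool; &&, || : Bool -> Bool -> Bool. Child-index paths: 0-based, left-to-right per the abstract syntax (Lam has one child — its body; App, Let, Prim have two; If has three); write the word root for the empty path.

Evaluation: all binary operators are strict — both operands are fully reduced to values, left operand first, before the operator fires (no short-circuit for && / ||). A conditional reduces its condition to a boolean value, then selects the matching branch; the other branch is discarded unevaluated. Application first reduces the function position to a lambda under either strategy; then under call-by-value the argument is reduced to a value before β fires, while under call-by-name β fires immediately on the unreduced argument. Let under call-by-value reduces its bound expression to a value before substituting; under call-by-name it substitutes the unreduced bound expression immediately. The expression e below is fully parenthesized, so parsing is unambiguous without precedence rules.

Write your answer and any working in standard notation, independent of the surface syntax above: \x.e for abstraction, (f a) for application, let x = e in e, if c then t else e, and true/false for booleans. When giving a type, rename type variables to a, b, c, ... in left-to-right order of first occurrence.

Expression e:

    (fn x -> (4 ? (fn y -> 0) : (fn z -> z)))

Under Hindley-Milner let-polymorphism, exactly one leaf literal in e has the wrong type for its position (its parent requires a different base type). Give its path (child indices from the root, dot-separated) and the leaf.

Working:
  unify Int ~ Bool
  FAIL: mismatch Int ~ Bool

Answer: 0.0 : 4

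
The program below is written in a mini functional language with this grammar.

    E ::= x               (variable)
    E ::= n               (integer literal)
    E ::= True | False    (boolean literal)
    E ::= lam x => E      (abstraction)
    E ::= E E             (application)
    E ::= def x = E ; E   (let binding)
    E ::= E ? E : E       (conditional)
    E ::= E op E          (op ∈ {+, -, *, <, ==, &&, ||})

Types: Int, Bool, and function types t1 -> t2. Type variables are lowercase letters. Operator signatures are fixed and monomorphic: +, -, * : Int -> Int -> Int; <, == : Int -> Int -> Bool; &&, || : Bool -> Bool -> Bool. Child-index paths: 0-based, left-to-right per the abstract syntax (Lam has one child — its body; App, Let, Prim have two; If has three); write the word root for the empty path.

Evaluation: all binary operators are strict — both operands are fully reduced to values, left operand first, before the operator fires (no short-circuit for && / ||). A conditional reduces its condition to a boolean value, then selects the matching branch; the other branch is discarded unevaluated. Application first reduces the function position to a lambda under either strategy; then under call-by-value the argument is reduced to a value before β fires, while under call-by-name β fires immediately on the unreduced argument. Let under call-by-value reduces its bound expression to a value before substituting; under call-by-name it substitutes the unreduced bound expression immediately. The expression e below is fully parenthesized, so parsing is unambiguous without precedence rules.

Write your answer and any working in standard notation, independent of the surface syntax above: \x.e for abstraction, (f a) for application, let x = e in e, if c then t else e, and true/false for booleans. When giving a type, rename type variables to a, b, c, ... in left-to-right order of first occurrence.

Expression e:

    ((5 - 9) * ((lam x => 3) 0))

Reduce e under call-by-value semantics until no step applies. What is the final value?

Answer: -12

Working:
step 0: ((5 - 9) * ((\x.3) 0))
step 1: [delta@0] (-4 * ((\x.3) 0))
step 2: [beta@1] (-4 * 3)
step 3: [delta@root] -12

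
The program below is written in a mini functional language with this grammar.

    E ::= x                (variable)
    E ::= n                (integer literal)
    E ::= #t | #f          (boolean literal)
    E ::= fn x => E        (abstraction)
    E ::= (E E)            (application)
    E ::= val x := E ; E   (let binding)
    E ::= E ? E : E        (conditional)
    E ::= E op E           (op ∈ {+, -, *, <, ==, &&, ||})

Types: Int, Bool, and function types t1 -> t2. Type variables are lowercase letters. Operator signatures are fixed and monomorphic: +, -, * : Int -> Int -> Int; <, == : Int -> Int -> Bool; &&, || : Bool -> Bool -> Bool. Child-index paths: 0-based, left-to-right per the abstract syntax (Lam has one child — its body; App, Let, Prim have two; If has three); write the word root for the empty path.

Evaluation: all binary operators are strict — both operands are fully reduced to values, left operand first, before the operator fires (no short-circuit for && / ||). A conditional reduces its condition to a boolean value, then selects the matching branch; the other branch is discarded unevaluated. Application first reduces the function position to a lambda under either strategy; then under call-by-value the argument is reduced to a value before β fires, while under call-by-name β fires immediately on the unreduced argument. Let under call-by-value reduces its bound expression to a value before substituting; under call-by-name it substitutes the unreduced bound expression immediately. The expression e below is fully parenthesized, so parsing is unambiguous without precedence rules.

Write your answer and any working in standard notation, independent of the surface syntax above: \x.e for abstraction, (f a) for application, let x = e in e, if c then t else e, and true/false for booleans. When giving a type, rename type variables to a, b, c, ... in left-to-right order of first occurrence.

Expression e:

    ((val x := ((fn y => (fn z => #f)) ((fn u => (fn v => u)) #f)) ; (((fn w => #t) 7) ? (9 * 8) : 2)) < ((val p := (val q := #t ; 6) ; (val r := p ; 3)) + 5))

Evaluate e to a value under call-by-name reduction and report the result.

Answer: false

Trace:
step 0: ((let x = ((\y.(\z.false)) ((\u.(\v.u)) false)) in (if ((\w.true) 7) then (9 * 8) else 2)) < ((let p = (let q = true in 6) in (let r = p in 3)) + 5))
step 1: [let@0] ((if ((\w.true) 7) then (9 * 8) else 2) < ((let p = (let q = true in 6) in (let r = p in 3)) + 5))
step 2: [beta@0.0] ((if true then (9 * 8) else 2) < ((let p = (let q = true in 6) in (let r = p in 3)) + 5))
step 3: [if@0] ((9 * 8) < ((let p = (let q = true in 6) in (let r = p in 3)) + 5))
step 4: [delta@0] (72 < ((let p = (let q = true in 6) in (let r = p in 3)) + 5))
step 5: [let@1.0] (72 < ((let r = (let q = true in 6) in 3) + 5))
step 6: [let@1.0] (72 < (3 + 5))
step 7: [delta@1] (72 < 8)
step 8: [delta@root] false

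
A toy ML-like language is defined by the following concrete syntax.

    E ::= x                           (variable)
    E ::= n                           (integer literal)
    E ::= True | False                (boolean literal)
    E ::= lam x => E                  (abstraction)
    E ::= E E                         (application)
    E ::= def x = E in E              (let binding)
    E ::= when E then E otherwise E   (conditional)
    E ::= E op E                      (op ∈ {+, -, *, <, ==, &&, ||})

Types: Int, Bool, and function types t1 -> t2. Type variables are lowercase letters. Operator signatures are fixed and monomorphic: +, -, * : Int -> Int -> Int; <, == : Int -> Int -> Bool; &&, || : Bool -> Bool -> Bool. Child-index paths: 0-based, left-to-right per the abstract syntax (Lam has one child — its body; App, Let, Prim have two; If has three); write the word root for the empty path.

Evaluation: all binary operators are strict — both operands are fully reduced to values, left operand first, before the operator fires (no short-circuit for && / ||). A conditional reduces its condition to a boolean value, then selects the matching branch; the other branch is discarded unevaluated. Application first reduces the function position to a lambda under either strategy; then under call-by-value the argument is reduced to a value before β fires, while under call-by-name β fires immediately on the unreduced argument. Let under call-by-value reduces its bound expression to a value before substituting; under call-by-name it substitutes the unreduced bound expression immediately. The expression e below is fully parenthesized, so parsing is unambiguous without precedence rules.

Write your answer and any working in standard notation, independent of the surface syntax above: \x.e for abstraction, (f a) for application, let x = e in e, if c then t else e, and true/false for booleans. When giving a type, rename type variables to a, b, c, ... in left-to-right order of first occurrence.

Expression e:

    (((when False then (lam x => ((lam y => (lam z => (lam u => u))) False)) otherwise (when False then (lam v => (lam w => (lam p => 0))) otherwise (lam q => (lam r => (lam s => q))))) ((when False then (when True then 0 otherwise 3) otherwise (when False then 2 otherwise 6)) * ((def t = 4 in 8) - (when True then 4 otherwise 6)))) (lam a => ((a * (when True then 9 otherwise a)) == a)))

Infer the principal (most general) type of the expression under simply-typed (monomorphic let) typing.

Answer: Int -> Int

Derivation:
  unify Bool ~ Bool
u : d
\u._ : d -> d
\z._ : c -> d -> d
\y._ : b -> c -> d -> d
  unify b -> c -> d -> d ~ Bool -> e
  unify b ~ Bool
  unify c -> d -> d ~ e
_ _ : c -> d -> d
\x._ : a -> c -> d -> d
  unify Bool ~ Bool
\p._ : h -> Int
\w._ : g -> h -> Int
\v._ : f -> g -> h -> Int
q : i
\s._ : k -> i
\r._ : j -> k -> i
\q._ : i -> j -> k -> i
  unify f -> g -> h -> Int ~ i -> j -> k -> i
  unify f ~ i
  unify g -> h -> Int ~ j -> k -> i
  unify g ~ j
  unify h -> Int ~ k -> i
  unify h ~ k
  unify Int ~ i
  unify a -> c -> d -> d ~ Int -> j -> k -> Int
  unify a ~ Int
  unify c -> d -> d ~ j -> k -> Int
  unify c ~ j
  unify d -> d ~ k -> Int
  unify d ~ k
  unify k ~ Int
  unify Bool ~ Bool
  unify Bool ~ Bool
  unify Int ~ Int
  unify Bool ~ Bool
  unify Int ~ Int
  unify Int ~ Int
  unify Int ~ Int
let t : Int
  unify Int ~ Int
  unify Bool ~ Bool
  unify Int ~ Int
  unify Int ~ Int
  unify Int ~ Int
  unify Int -> j -> Int -> Int ~ Int -> l
  unify Int ~ Int
  unify j -> Int -> Int ~ l
_ _ : j -> Int -> Int
a : m
  unify m ~ Int
  unify Bool ~ Bool
a : Int
  unify Int ~ Int
  unify Int ~ Int
  unify Int ~ Int
a : Int
  unify Int ~ Int
\a._ : Int -> Bool
  unify j -> Int -> Int ~ (Int -> Bool) -> n
  unify j ~ Int -> Bool
  unify Int -> Int ~ n
_ _ : Int -> Int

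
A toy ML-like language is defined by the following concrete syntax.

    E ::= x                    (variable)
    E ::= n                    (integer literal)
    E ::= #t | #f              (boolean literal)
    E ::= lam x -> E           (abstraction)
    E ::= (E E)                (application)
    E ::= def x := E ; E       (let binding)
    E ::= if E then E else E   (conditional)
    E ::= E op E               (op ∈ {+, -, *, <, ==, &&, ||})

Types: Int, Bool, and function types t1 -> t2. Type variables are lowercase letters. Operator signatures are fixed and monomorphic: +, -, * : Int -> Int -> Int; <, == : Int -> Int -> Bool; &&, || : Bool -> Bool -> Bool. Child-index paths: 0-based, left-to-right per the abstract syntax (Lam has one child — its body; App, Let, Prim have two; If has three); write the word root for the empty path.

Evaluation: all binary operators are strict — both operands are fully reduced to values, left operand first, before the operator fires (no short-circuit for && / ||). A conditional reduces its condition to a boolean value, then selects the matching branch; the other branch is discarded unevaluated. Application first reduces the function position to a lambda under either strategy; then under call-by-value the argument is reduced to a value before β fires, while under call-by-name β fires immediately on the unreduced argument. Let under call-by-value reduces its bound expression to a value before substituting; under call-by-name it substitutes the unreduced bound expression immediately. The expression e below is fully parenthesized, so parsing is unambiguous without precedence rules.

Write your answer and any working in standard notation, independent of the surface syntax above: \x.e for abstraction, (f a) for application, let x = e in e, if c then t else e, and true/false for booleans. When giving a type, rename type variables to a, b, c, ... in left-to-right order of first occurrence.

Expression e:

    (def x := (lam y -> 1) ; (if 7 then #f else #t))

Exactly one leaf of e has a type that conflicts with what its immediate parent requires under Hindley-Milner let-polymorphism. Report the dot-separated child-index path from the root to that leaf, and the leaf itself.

Answer: 1.0 : 7

Derivation:
\y._ : a -> Int
let x : forall. a -> Int
  unify Int ~ Bool
  FAIL: mismatch Int ~ Bool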